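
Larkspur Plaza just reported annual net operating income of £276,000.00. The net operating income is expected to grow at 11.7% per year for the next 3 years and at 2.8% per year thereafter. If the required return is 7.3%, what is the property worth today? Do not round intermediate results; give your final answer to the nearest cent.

£8010736.84

D_1 = 308292.00000
D_2 = 344362.16400
D_3 = 384652.53719
Terminal value at year 3: TV = D_3×(1+g_2)/(r−g_2) = 395422.80823/0.045 = 8787173.51621
P_0 = D_1/(1+r)^1 + D_2/(1+r)^2 + D_3/(1+r)^3 + TV/(1+r)^3
    = 287317.80056 + 299099.70478 + 311364.74393 + 7112954.59462 = 8010736.84389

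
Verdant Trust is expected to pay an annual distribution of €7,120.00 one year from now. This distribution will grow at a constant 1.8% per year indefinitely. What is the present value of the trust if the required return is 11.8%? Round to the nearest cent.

€71200.00

Growing perpetuity: P = D₁ / (r − g) = €7,120.0000 / (0.118 − 0.018) = €71,200.00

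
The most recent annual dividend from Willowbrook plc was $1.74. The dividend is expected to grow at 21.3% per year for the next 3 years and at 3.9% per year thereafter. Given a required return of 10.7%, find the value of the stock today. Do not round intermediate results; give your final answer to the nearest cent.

D_1 = 2.11062
D_2 = 2.56018
D_3 = 3.10550
Terminal value at year 3: TV = D_3×(1+g_2)/(r−g_2) = 3.22662/0.068 = 47.45023
P_0 = D_1/(1+r)^1 + D_2/(1+r)^2 + D_3/(1+r)^3 + TV/(1+r)^3
    = 1.90661 + 2.08918 + 2.28923 + 34.97804 = 41.26305

$41.26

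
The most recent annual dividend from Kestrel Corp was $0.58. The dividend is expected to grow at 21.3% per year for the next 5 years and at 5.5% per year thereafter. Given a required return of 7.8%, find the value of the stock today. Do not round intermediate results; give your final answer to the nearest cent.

D_1 = 0.70354
D_2 = 0.85339
D_3 = 1.03517
D_4 = 1.25566
D_5 = 1.52311
Terminal value at year 5: TV = D_5×(1+g_2)/(r−g_2) = 1.60688/0.023 = 69.86451
P_0 = D_1/(1+r)^1 + D_2/(1+r)^2 + D_3/(1+r)^3 + D_4/(1+r)^4 + D_5/(1+r)^5 + TV/(1+r)^5
    = 0.65263 + 0.73437 + 0.82633 + 0.92981 + 1.04626 + 47.99133 = 52.18073

$52.18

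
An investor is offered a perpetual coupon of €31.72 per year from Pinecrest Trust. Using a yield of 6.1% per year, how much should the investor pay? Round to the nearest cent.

Level perpetuity: PV = C / r = €31.72 / 0.061 = €520.00

€520.00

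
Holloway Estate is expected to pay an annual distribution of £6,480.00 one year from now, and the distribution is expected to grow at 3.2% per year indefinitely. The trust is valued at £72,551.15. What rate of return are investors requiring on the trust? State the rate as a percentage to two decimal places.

P = D₁/(r − g) ⇒ r = D₁/P + g = £6,480.0000/£72,551.15 + 0.032 = 0.089316 + 0.032 = 0.121316

12.13%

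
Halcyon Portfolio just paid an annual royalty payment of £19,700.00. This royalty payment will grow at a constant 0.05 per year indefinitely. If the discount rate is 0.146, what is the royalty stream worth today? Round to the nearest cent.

£215468.75

D₁ = D₀ × (1 + g) = £19,700.00 × 1.05 = £20,685.0000
Growing perpetuity: P = D₁ / (r − g) = £20,685.0000 / (0.146 − 0.05) = £215,468.75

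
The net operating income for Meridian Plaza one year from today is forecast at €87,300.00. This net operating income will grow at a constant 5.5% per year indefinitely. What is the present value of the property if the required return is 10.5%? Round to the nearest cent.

€1746000.00

Growing perpetuity: P = D₁ / (r − g) = €87,300.0000 / (0.105 − 0.055) = €1,746,000.00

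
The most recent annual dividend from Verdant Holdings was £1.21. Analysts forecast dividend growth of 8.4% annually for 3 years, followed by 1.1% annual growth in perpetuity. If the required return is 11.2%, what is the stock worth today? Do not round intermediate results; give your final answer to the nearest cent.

D_1 = 1.31164
D_2 = 1.42182
D_3 = 1.54125
Terminal value at year 3: TV = D_3×(1+g_2)/(r−g_2) = 1.55820/0.101 = 15.42776
P_0 = D_1/(1+r)^1 + D_2/(1+r)^2 + D_3/(1+r)^3 + TV/(1+r)^3
    = 1.17953 + 1.14983 + 1.12088 + 11.21989 = 14.67013

£14.67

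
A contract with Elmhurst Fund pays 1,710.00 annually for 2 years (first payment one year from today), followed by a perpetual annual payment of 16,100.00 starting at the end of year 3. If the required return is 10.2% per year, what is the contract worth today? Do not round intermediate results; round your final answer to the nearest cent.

132935.63

PV of 2-year annuity: 1,710.00 × [1 − (1+0.102)^−2] / 0.102 = 2959.82227
Perpetuity value at year 2: 16,100.00 / 0.102 = 157843.13725
PV of perpetuity: 157843.13725 / (1+0.102)^2 = 129975.80480
Total PV = 2959.82227 + 129975.80480 = 132935.62707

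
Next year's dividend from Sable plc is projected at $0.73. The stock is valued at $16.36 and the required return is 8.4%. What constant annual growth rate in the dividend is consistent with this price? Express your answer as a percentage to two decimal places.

P = D₁/(r−g) ⇒ g = r − D₁/P = 0.084 − $0.73/$16.36 = 0.039379

3.94%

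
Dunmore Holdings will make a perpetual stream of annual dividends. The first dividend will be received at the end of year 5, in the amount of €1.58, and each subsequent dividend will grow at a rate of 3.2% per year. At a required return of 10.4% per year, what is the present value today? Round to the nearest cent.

€14.77

Value at end of year 4: C₁ / (r − g) = €1.58 / (0.104 − 0.032) = €21.9444
Discount to today: PV = €21.9444 / (1 + 0.104)^4 = €21.9444 / 1.485512 = €14.77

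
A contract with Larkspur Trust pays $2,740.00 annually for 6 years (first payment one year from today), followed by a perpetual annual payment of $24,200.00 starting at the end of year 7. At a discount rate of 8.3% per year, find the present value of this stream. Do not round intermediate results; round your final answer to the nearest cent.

$193255.72

PV of 6-year annuity: $2,740.00 × [1 − (1+0.083)^−6] / 0.083 = 12552.23186
Perpetuity value at year 6: $24,200.00 / 0.083 = 291566.26506
PV of perpetuity: 291566.26506 / (1+0.083)^6 = 180703.48730
Total PV = 12552.23186 + 180703.48730 = 193255.71916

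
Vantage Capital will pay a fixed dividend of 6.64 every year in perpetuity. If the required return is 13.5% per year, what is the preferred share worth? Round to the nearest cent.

49.19

Level perpetuity: PV = C / r = 6.64 / 0.135 = 49.19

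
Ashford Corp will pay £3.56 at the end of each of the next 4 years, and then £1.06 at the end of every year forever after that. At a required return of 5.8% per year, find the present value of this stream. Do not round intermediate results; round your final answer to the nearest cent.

PV of 4-year annuity: £3.56 × [1 − (1+0.058)^−4] / 0.058 = 12.39248
Perpetuity value at year 4: £1.06 / 0.058 = 18.27586
PV of perpetuity: 18.27586 / (1+0.058)^4 = 14.58597
Total PV = 12.39248 + 14.58597 = 26.97845

£26.98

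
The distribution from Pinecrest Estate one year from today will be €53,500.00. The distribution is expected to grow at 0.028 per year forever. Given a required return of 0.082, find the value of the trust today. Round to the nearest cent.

Growing perpetuity: P = D₁ / (r − g) = €53,500.0000 / (0.082 − 0.028) = €990,740.74

€990740.74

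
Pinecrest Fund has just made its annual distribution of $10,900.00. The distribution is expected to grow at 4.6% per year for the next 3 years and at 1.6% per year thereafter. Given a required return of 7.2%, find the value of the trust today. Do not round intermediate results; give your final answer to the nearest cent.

$214853.56

D_1 = 11401.40000
D_2 = 11925.86440
D_3 = 12474.45416
Terminal value at year 3: TV = D_3×(1+g_2)/(r−g_2) = 12674.04543/0.056 = 226322.23980
P_0 = D_1/(1+r)^1 + D_2/(1+r)^2 + D_3/(1+r)^3 + TV/(1+r)^3
    = 10635.63433 + 10377.68051 + 10125.98304 + 183714.26365 = 214853.56152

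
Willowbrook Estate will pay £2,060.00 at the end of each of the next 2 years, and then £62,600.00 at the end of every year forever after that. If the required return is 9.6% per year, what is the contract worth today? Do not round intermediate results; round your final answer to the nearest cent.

£546447.18

PV of 2-year annuity: £2,060.00 × [1 − (1+0.096)^−2] / 0.096 = 3594.49092
Perpetuity value at year 2: £62,600.00 / 0.096 = 652083.33333
PV of perpetuity: 652083.33333 / (1+0.096)^2 = 542852.68705
Total PV = 3594.49092 + 542852.68705 = 546447.17797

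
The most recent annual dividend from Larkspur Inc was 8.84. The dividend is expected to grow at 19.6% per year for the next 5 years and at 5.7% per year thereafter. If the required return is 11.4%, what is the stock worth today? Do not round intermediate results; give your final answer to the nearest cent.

288.79

D_1 = 10.57264
D_2 = 12.64488
D_3 = 15.12327
D_4 = 18.08744
D_5 = 21.63257
Terminal value at year 5: TV = D_5×(1+g_2)/(r−g_2) = 22.86563/0.057 = 401.15138
P_0 = D_1/(1+r)^1 + D_2/(1+r)^2 + D_3/(1+r)^3 + D_4/(1+r)^4 + D_5/(1+r)^5 + TV/(1+r)^5
    = 9.49070 + 10.18930 + 10.93932 + 11.74455 + 12.60905 + 233.82037 = 288.79327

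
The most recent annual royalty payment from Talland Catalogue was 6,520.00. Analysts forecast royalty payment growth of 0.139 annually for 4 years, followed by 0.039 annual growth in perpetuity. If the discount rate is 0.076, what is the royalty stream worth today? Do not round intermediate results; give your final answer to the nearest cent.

260010.80

D_1 = 7426.28000
D_2 = 8458.53292
D_3 = 9634.26900
D_4 = 10973.43239
Terminal value at year 4: TV = D_4×(1+g_2)/(r−g_2) = 11401.39625/0.037 = 308145.84458
P_0 = D_1/(1+r)^1 + D_2/(1+r)^2 + D_3/(1+r)^3 + D_4/(1+r)^4 + TV/(1+r)^4
    = 6901.74721 + 7305.84579 + 7733.60442 + 8186.40840 + 229883.19803 = 260010.80386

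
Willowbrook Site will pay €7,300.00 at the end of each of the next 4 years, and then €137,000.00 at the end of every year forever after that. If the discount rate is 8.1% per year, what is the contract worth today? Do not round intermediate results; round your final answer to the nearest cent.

€1262729.64

PV of 4-year annuity: €7,300.00 × [1 − (1+0.081)^−4] / 0.081 = 24124.80477
Perpetuity value at year 4: €137,000.00 / 0.081 = 1691358.02469
PV of perpetuity: 1691358.02469 / (1+0.081)^4 = 1238604.83923
Total PV = 24124.80477 + 1238604.83923 = 1262729.64400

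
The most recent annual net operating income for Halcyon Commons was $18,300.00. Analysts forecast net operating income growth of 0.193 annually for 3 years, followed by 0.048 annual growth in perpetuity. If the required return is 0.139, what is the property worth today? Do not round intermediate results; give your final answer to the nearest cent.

$302442.55

D_1 = 21831.90000
D_2 = 26045.45670
D_3 = 31072.22984
Terminal value at year 3: TV = D_3×(1+g_2)/(r−g_2) = 32563.69688/0.091 = 357842.82281
P_0 = D_1/(1+r)^1 + D_2/(1+r)^2 + D_3/(1+r)^3 + TV/(1+r)^3
    = 19167.60316 + 20076.33939 + 21028.15882 + 242170.44445 = 302442.54583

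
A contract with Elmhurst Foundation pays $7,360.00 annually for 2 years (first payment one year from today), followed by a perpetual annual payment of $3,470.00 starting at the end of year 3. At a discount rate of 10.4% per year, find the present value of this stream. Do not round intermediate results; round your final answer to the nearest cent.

$40080.56

PV of 2-year annuity: $7,360.00 × [1 − (1+0.104)^−2] / 0.104 = 12705.31401
Perpetuity value at year 2: $3,470.00 / 0.104 = 33365.38462
PV of perpetuity: 33365.38462 / (1+0.104)^2 = 27375.24336
Total PV = 12705.31401 + 27375.24336 = 40080.55737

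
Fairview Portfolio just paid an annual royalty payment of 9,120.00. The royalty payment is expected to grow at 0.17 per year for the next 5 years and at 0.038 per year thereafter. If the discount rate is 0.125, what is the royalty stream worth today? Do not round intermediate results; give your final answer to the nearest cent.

183758.00

D_1 = 10670.40000
D_2 = 12484.36800
D_3 = 14606.71056
D_4 = 17089.85136
D_5 = 19995.12609
Terminal value at year 5: TV = D_5×(1+g_2)/(r−g_2) = 20754.94088/0.087 = 238562.53881
P_0 = D_1/(1+r)^1 + D_2/(1+r)^2 + D_3/(1+r)^3 + D_4/(1+r)^4 + D_5/(1+r)^5 + TV/(1+r)^5
    = 9484.80000 + 9864.19200 + 10258.75968 + 10669.11007 + 11095.87447 + 132385.26092 = 183757.99713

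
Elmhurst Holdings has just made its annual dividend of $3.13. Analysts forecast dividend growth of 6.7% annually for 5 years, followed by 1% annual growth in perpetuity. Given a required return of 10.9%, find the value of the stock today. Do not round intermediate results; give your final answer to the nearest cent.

$40.29

D_1 = 3.33971
D_2 = 3.56347
D_3 = 3.80222
D_4 = 4.05697
D_5 = 4.32879
Terminal value at year 5: TV = D_5×(1+g_2)/(r−g_2) = 4.37208/0.099 = 44.16239
P_0 = D_1/(1+r)^1 + D_2/(1+r)^2 + D_3/(1+r)^3 + D_4/(1+r)^4 + D_5/(1+r)^5 + TV/(1+r)^5
    = 3.01146 + 2.89741 + 2.78768 + 2.68211 + 2.58053 + 26.32661 = 40.28579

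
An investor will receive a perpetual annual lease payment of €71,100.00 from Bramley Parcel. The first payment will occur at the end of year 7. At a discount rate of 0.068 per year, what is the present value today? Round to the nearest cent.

€704584.64

Value at end of year 6: C / r = €71,100.00 / 0.068 = €1,045,588.2353
Discount to today: PV = €1,045,588.2353 / (1 + 0.068)^6 = €1,045,588.2353 / 1.483978 = €704,584.64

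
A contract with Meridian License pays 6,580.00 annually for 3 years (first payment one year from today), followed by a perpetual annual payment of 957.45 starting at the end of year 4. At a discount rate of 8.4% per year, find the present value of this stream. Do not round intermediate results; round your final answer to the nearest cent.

PV of 3-year annuity: 6,580.00 × [1 − (1+0.084)^−3] / 0.084 = 16835.64928
Perpetuity value at year 3: 957.45 / 0.084 = 11398.21429
PV of perpetuity: 11398.21429 / (1+0.084)^3 = 8948.47380
Total PV = 16835.64928 + 8948.47380 = 25784.12308

25784.12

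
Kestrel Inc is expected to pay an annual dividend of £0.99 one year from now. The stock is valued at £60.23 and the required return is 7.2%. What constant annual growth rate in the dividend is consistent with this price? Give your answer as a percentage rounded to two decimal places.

P = D₁/(r−g) ⇒ g = r − D₁/P = 0.072 − £0.99/£60.23 = 0.055563

5.56%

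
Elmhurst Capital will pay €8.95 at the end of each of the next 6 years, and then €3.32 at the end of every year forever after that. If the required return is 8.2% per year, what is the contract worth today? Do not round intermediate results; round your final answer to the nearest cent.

PV of 6-year annuity: €8.95 × [1 − (1+0.082)^−6] / 0.082 = 41.12493
Perpetuity value at year 6: €3.32 / 0.082 = 40.48780
PV of perpetuity: 40.48780 / (1+0.082)^6 = 25.23252
Total PV = 41.12493 + 25.23252 = 66.35746

€66.36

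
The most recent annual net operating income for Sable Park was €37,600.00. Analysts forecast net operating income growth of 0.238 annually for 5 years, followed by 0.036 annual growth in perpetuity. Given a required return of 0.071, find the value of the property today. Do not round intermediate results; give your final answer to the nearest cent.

D_1 = 46548.80000
D_2 = 57627.41440
D_3 = 71342.73903
D_4 = 88322.31092
D_5 = 109343.02091
Terminal value at year 5: TV = D_5×(1+g_2)/(r−g_2) = 113279.36967/0.035 = 3236553.41904
P_0 = D_1/(1+r)^1 + D_2/(1+r)^2 + D_3/(1+r)^3 + D_4/(1+r)^4 + D_5/(1+r)^5 + TV/(1+r)^5
    = 43462.93184 + 50240.06500 + 58073.95002 + 67129.36520 + 77596.78255 + 2296864.76356 = 2593367.85817

€2593367.86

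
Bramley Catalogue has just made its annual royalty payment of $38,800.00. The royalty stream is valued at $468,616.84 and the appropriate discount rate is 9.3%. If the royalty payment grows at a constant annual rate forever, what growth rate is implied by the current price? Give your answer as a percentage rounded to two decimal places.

P = D₀(1+g)/(r−g) ⇒ P(r−g) = D₀(1+g) ⇒ g(P+D₀) = P·r − D₀
g = (P·r − D₀)/(P + D₀) = ($468,616.84×0.093 − $38,800.00) / ($468,616.84 + $38,800.00) = 0.009423

0.94%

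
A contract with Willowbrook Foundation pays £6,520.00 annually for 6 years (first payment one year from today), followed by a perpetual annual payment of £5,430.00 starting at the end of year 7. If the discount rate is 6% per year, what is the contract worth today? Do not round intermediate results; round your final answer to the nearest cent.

PV of 6-year annuity: £6,520.00 × [1 − (1+0.06)^−6] / 0.06 = 32060.95461
Perpetuity value at year 6: £5,430.00 / 0.06 = 90500.00000
PV of perpetuity: 90500.00000 / (1+0.06)^6 = 63798.92891
Total PV = 32060.95461 + 63798.92891 = 95859.88352

£95859.88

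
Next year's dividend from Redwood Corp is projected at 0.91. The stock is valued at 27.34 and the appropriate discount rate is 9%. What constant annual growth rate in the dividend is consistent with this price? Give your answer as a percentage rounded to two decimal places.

5.67%

P = D₁/(r−g) ⇒ g = r − D₁/P = 0.09 − 0.91/27.34 = 0.056715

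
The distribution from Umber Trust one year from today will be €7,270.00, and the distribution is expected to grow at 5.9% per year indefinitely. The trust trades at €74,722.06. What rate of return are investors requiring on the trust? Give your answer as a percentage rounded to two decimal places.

P = D₁/(r − g) ⇒ r = D₁/P + g = €7,270.0000/€74,722.06 + 0.059 = 0.097294 + 0.059 = 0.156294

15.63%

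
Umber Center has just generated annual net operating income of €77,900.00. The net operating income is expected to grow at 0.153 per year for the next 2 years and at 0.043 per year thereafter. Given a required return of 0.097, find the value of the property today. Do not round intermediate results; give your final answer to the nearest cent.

D_1 = 89818.70000
D_2 = 103560.96110
Terminal value at year 2: TV = D_2×(1+g_2)/(r−g_2) = 108014.08243/0.054 = 2000260.78569
P_0 = D_1/(1+r)^1 + D_2/(1+r)^2 + TV/(1+r)^2
    = 81876.66363 + 86056.32923 + 1662162.06268 = 1830095.05554

€1830095.06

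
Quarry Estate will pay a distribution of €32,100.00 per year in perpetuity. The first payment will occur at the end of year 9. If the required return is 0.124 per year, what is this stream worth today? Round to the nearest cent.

€101613.84

Value at end of year 8: C / r = €32,100.00 / 0.124 = €258,870.9677
Discount to today: PV = €258,870.9677 / (1 + 0.124)^8 = €258,870.9677 / 2.547596 = €101,613.84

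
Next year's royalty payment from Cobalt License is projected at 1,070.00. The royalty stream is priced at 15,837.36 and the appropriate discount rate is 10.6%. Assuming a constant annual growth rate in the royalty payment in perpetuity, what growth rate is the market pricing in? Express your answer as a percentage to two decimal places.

3.84%

P = D₁/(r−g) ⇒ g = r − D₁/P = 0.106 − 1,070.00/15,837.36 = 0.038438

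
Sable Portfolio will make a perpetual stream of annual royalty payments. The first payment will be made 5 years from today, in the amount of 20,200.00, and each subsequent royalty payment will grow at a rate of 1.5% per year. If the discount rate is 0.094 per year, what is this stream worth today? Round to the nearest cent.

178506.89

Value at end of year 4: C₁ / (r − g) = 20,200.00 / (0.094 − 0.015) = 255,696.2025
Discount to today: PV = 255,696.2025 / (1 + 0.094)^4 = 255,696.2025 / 1.432416 = 178,506.89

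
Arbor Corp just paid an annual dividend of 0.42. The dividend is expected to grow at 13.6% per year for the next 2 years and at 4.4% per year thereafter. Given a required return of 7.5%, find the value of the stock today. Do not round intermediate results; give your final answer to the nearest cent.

D_1 = 0.47712
D_2 = 0.54201
Terminal value at year 2: TV = D_2×(1+g_2)/(r−g_2) = 0.56586/0.031 = 18.25344
P_0 = D_1/(1+r)^1 + D_2/(1+r)^2 + TV/(1+r)^2
    = 0.44383 + 0.46902 + 15.79530 = 16.70815

16.71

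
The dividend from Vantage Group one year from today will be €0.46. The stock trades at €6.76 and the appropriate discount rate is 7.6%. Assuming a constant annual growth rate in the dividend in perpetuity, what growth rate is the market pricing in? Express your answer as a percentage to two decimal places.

P = D₁/(r−g) ⇒ g = r − D₁/P = 0.076 − €0.46/€6.76 = 0.007953

0.80%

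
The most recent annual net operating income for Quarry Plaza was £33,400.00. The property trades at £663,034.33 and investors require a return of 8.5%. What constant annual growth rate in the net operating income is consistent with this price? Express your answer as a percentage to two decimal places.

3.30%

P = D₀(1+g)/(r−g) ⇒ P(r−g) = D₀(1+g) ⇒ g(P+D₀) = P·r − D₀
g = (P·r − D₀)/(P + D₀) = (£663,034.33×0.085 − £33,400.00) / (£663,034.33 + £33,400.00) = 0.032965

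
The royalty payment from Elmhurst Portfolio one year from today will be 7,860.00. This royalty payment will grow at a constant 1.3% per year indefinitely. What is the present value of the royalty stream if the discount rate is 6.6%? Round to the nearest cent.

Growing perpetuity: P = D₁ / (r − g) = 7,860.0000 / (0.066 − 0.013) = 148,301.89

148301.89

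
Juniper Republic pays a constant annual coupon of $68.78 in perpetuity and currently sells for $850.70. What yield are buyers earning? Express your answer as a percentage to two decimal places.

P = C/r ⇒ r = C/P = $68.78/$850.70 = 0.080851

8.09%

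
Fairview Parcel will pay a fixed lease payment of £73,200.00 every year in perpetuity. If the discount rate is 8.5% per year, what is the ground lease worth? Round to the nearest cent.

Level perpetuity: PV = C / r = £73,200.00 / 0.085 = £861,176.47

£861176.47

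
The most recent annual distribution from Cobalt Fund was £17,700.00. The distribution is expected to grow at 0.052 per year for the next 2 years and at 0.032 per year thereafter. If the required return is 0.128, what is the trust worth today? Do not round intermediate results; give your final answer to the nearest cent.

D_1 = 18620.40000
D_2 = 19588.66080
Terminal value at year 2: TV = D_2×(1+g_2)/(r−g_2) = 20215.49795/0.096 = 210578.10360
P_0 = D_1/(1+r)^1 + D_2/(1+r)^2 + TV/(1+r)^2
    = 16507.44681 + 15395.24295 + 165498.86166 = 197401.55142

£197401.55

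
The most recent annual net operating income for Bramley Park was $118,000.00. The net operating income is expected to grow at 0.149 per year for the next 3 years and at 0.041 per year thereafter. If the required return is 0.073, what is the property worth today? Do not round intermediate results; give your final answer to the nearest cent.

D_1 = 135582.00000
D_2 = 155783.71800
D_3 = 178995.49198
Terminal value at year 3: TV = D_3×(1+g_2)/(r−g_2) = 186334.30715/0.032 = 5822947.09854
P_0 = D_1/(1+r)^1 + D_2/(1+r)^2 + D_3/(1+r)^3 + TV/(1+r)^3
    = 126357.87512 + 135307.73393 + 144891.50633 + 4713501.81516 = 5120058.93054

$5120058.93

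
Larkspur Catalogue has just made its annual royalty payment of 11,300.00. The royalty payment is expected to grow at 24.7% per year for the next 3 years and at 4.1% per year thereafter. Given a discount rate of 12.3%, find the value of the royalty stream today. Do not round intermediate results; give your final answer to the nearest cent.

D_1 = 14091.10000
D_2 = 17571.60170
D_3 = 21911.78732
Terminal value at year 3: TV = D_3×(1+g_2)/(r−g_2) = 22810.17060/0.082 = 278172.81220
P_0 = D_1/(1+r)^1 + D_2/(1+r)^2 + D_3/(1+r)^3 + TV/(1+r)^3
    = 12547.72930 + 13933.23102 + 15471.71779 + 196415.34415 = 238368.02225

238368.02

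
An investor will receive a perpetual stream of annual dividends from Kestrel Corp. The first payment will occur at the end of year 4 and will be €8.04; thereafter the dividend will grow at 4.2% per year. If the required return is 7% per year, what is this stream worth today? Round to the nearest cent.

Value at end of year 3: C₁ / (r − g) = €8.04 / (0.07 − 0.042) = €287.1429
Discount to today: PV = €287.1429 / (1 + 0.07)^3 = €287.1429 / 1.225043 = €234.39

€234.39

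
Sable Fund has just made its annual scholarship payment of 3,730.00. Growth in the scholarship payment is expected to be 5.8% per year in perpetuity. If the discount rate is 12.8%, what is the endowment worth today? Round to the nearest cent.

56376.29

D₁ = D₀ × (1 + g) = 3,730.00 × 1.058 = 3,946.3400
Growing perpetuity: P = D₁ / (r − g) = 3,946.3400 / (0.128 − 0.058) = 56,376.29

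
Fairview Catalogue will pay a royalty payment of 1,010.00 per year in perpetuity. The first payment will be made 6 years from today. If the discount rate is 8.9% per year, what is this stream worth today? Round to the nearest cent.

Value at end of year 5: C / r = 1,010.00 / 0.089 = 11,348.3146
Discount to today: PV = 11,348.3146 / (1 + 0.089)^5 = 11,348.3146 / 1.531579 = 7,409.55

7409.55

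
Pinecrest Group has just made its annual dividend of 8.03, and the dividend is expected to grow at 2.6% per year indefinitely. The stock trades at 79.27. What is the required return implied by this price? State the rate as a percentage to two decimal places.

12.99%

D₁ = 8.03 × 1.026 = 8.2388
P = D₁/(r − g) ⇒ r = D₁/P + g = 8.2388/79.27 + 0.026 = 0.103933 + 0.026 = 0.129933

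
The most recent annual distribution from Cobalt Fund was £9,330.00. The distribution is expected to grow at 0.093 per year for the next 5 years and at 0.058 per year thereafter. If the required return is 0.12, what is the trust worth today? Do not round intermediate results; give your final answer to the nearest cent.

D_1 = 10197.69000
D_2 = 11146.07517
D_3 = 12182.66016
D_4 = 13315.64756
D_5 = 14554.00278
Terminal value at year 5: TV = D_5×(1+g_2)/(r−g_2) = 15398.13494/0.062 = 248357.01515
P_0 = D_1/(1+r)^1 + D_2/(1+r)^2 + D_3/(1+r)^3 + D_4/(1+r)^4 + D_5/(1+r)^5 + TV/(1+r)^5
    = 9105.08036 + 8885.58288 + 8671.37687 + 8462.33475 + 8258.33203 + 140924.44020 = 184307.14710

£184307.15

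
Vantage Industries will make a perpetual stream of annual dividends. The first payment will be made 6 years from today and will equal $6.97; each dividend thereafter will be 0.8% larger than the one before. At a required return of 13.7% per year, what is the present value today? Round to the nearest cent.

$28.43

Value at end of year 5: C₁ / (r − g) = $6.97 / (0.137 − 0.008) = $54.0310
Discount to today: PV = $54.0310 / (1 + 0.137)^5 = $54.0310 / 1.900213 = $28.43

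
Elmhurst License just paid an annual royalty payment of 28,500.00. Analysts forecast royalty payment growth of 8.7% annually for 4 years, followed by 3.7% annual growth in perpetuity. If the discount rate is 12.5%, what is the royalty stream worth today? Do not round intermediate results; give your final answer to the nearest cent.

D_1 = 30979.50000
D_2 = 33674.71650
D_3 = 36604.41684
D_4 = 39789.00110
Terminal value at year 4: TV = D_4×(1+g_2)/(r−g_2) = 41261.19414/0.088 = 468877.20615
P_0 = D_1/(1+r)^1 + D_2/(1+r)^2 + D_3/(1+r)^3 + D_4/(1+r)^4 + TV/(1+r)^4
    = 27537.33333 + 26607.18341 + 25708.45188 + 24840.07750 + 292717.73150 = 397410.77762

397410.78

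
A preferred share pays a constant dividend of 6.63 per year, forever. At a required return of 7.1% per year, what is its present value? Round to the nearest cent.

Level perpetuity: PV = C / r = 6.63 / 0.071 = 93.38

93.38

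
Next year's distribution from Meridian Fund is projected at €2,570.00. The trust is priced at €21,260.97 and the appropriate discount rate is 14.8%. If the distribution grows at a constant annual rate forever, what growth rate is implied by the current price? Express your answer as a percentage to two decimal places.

2.71%

P = D₁/(r−g) ⇒ g = r − D₁/P = 0.148 − €2,570.00/€21,260.97 = 0.027121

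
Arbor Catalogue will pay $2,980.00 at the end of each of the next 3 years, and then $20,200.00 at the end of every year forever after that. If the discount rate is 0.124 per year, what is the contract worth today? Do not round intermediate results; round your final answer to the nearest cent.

PV of 3-year annuity: $2,980.00 × [1 − (1+0.124)^−3] / 0.124 = 7108.54532
Perpetuity value at year 3: $20,200.00 / 0.124 = 162903.22581
PV of perpetuity: 162903.22581 / (1+0.124)^3 = 114717.78438
Total PV = 7108.54532 + 114717.78438 = 121826.32970

$121826.33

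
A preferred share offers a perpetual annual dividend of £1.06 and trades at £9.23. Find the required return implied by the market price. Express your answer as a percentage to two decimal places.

P = C/r ⇒ r = C/P = £1.06/£9.23 = 0.114843

11.48%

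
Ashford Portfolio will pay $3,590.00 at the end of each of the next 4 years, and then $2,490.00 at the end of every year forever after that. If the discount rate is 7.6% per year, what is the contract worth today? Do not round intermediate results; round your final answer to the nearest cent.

PV of 4-year annuity: $3,590.00 × [1 − (1+0.076)^−4] / 0.076 = 11997.17712
Perpetuity value at year 4: $2,490.00 / 0.076 = 32763.15789
PV of perpetuity: 32763.15789 / (1+0.076)^4 = 24441.99605
Total PV = 11997.17712 + 24441.99605 = 36439.17317

$36439.17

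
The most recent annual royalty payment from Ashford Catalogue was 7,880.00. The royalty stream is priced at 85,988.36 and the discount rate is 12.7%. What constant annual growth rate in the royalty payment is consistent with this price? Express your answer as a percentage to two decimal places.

3.24%

P = D₀(1+g)/(r−g) ⇒ P(r−g) = D₀(1+g) ⇒ g(P+D₀) = P·r − D₀
g = (P·r − D₀)/(P + D₀) = (85,988.36×0.127 − 7,880.00) / (85,988.36 + 7,880.00) = 0.032391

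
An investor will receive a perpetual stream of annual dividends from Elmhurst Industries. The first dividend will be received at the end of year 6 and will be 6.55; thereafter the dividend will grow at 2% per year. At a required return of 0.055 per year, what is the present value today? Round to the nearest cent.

143.19

Value at end of year 5: C₁ / (r − g) = 6.55 / (0.055 − 0.02) = 187.1429
Discount to today: PV = 187.1429 / (1 + 0.055)^5 = 187.1429 / 1.306960 = 143.19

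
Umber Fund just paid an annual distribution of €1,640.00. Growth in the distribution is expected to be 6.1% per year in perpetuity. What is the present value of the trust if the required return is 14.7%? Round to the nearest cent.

D₁ = D₀ × (1 + g) = €1,640.00 × 1.061 = €1,740.0400
Growing perpetuity: P = D₁ / (r − g) = €1,740.0400 / (0.147 − 0.061) = €20,233.02

€20233.02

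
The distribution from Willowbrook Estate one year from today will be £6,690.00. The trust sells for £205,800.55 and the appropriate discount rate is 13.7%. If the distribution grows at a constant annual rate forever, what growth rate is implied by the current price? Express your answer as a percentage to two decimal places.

P = D₁/(r−g) ⇒ g = r − D₁/P = 0.137 − £6,690.00/£205,800.55 = 0.104493

10.45%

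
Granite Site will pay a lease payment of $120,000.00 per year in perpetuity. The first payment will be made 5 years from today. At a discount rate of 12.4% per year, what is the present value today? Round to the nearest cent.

$606309.42

Value at end of year 4: C / r = $120,000.00 / 0.124 = $967,741.9355
Discount to today: PV = $967,741.9355 / (1 + 0.124)^4 = $967,741.9355 / 1.596119 = $606,309.42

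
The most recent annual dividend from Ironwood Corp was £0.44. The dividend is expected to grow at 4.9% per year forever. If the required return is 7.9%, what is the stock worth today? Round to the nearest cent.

D₁ = D₀ × (1 + g) = £0.44 × 1.049 = £0.4616
Growing perpetuity: P = D₁ / (r − g) = £0.4616 / (0.079 − 0.049) = £15.39

£15.39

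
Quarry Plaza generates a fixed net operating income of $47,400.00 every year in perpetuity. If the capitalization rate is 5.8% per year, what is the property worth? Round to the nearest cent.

Level perpetuity: PV = C / r = $47,400.00 / 0.058 = $817,241.38

$817241.38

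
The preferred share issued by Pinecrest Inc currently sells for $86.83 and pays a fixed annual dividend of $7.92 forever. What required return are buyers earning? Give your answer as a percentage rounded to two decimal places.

P = C/r ⇒ r = C/P = $7.92/$86.83 = 0.091213

9.12%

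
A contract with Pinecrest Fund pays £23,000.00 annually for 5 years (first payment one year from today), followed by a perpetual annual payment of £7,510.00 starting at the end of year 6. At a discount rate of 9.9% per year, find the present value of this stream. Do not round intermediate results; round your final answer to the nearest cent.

PV of 5-year annuity: £23,000.00 × [1 − (1+0.099)^−5] / 0.099 = 87411.28941
Perpetuity value at year 5: £7,510.00 / 0.099 = 75858.58586
PV of perpetuity: 75858.58586 / (1+0.099)^5 = 47316.89962
Total PV = 87411.28941 + 47316.89962 = 134728.18903

£134728.19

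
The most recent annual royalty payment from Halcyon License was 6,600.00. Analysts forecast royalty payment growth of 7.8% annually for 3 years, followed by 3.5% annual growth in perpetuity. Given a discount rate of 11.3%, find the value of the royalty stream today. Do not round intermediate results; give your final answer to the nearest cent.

98152.65

D_1 = 7114.80000
D_2 = 7669.75440
D_3 = 8267.99524
Terminal value at year 3: TV = D_3×(1+g_2)/(r−g_2) = 8557.37508/0.078 = 109709.93688
P_0 = D_1/(1+r)^1 + D_2/(1+r)^2 + D_3/(1+r)^3 + TV/(1+r)^3
    = 6392.45283 + 6191.43230 + 5996.73317 + 79572.03632 = 98152.65462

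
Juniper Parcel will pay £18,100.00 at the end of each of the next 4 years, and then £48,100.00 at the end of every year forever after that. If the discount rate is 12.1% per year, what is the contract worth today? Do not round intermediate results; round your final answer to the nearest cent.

PV of 4-year annuity: £18,100.00 × [1 − (1+0.121)^−4] / 0.121 = 54860.43759
Perpetuity value at year 4: £48,100.00 / 0.121 = 397520.66116
PV of perpetuity: 397520.66116 / (1+0.121)^4 = 251731.32148
Total PV = 54860.43759 + 251731.32148 = 306591.75907

£306591.76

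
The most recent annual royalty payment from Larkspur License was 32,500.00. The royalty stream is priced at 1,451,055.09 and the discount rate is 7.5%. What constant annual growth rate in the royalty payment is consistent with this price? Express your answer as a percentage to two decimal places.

5.15%

P = D₀(1+g)/(r−g) ⇒ P(r−g) = D₀(1+g) ⇒ g(P+D₀) = P·r − D₀
g = (P·r − D₀)/(P + D₀) = (1,451,055.09×0.075 − 32,500.00) / (1,451,055.09 + 32,500.00) = 0.051450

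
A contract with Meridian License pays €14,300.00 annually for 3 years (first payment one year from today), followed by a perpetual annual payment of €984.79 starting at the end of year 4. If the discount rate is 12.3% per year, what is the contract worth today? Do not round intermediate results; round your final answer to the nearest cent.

€39823.16

PV of 3-year annuity: €14,300.00 × [1 − (1+0.123)^−3] / 0.123 = 34169.89768
Perpetuity value at year 3: €984.79 / 0.123 = 8006.42276
PV of perpetuity: 8006.42276 / (1+0.123)^3 = 5653.26378
Total PV = 34169.89768 + 5653.26378 = 39823.16145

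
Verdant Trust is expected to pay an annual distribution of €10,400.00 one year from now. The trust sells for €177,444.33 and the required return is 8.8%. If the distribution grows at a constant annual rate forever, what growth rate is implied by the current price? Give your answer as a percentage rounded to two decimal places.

2.94%

P = D₁/(r−g) ⇒ g = r − D₁/P = 0.088 − €10,400.00/€177,444.33 = 0.029390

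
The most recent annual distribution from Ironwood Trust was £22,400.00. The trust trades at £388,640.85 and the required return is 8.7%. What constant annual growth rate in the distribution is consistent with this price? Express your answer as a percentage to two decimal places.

P = D₀(1+g)/(r−g) ⇒ P(r−g) = D₀(1+g) ⇒ g(P+D₀) = P·r − D₀
g = (P·r − D₀)/(P + D₀) = (£388,640.85×0.087 − £22,400.00) / (£388,640.85 + £22,400.00) = 0.027763

2.78%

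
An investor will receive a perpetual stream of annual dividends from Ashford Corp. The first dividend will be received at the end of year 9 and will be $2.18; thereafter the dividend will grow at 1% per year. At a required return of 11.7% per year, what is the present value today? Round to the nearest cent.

$8.41

Value at end of year 8: C₁ / (r − g) = $2.18 / (0.117 − 0.01) = $20.3738
Discount to today: PV = $20.3738 / (1 + 0.117)^8 = $20.3738 / 2.423402 = $8.41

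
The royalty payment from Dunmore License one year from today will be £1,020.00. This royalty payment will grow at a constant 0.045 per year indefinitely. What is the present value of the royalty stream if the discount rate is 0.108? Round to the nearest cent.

Growing perpetuity: P = D₁ / (r − g) = £1,020.0000 / (0.108 − 0.045) = £16,190.48

£16190.48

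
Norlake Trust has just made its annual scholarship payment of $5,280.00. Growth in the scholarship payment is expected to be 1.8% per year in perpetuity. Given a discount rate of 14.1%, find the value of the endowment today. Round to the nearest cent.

$43699.51

D₁ = D₀ × (1 + g) = $5,280.00 × 1.018 = $5,375.0400
Growing perpetuity: P = D₁ / (r − g) = $5,375.0400 / (0.141 − 0.018) = $43,699.51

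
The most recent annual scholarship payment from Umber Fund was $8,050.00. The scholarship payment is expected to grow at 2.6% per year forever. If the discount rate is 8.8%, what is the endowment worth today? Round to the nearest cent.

$133214.52

D₁ = D₀ × (1 + g) = $8,050.00 × 1.026 = $8,259.3000
Growing perpetuity: P = D₁ / (r − g) = $8,259.3000 / (0.088 − 0.026) = $133,214.52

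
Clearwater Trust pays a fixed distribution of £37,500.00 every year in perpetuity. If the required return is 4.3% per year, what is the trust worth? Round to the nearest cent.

Level perpetuity: PV = C / r = £37,500.00 / 0.043 = £872,093.02

£872093.02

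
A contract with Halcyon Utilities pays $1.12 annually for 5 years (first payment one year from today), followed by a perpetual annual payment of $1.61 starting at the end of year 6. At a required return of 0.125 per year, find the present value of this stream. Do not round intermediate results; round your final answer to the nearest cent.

$11.14

PV of 5-year annuity: $1.12 × [1 − (1+0.125)^−5] / 0.125 = 3.98784
Perpetuity value at year 5: $1.61 / 0.125 = 12.88000
PV of perpetuity: 12.88000 / (1+0.125)^5 = 7.14748
Total PV = 3.98784 + 7.14748 = 11.13532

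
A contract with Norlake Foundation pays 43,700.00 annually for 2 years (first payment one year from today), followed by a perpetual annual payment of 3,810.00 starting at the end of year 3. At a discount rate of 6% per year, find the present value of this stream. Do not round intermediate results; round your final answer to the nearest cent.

PV of 2-year annuity: 43,700.00 × [1 − (1+0.06)^−2] / 0.06 = 80119.25952
Perpetuity value at year 2: 3,810.00 / 0.06 = 63500.00000
PV of perpetuity: 63500.00000 / (1+0.06)^2 = 56514.77394
Total PV = 80119.25952 + 56514.77394 = 136634.03346

136634.03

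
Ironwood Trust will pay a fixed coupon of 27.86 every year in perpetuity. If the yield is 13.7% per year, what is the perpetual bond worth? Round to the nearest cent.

Level perpetuity: PV = C / r = 27.86 / 0.137 = 203.36

203.36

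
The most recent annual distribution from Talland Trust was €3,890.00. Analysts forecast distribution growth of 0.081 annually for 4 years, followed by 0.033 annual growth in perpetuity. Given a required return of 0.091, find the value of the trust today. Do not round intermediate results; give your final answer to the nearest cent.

D_1 = 4205.09000
D_2 = 4545.70229
D_3 = 4913.90418
D_4 = 5311.93041
Terminal value at year 4: TV = D_4×(1+g_2)/(r−g_2) = 5487.22412/0.058 = 94607.31237
P_0 = D_1/(1+r)^1 + D_2/(1+r)^2 + D_3/(1+r)^3 + D_4/(1+r)^4 + TV/(1+r)^4
    = 3854.34464 + 3819.01609 + 3784.01136 + 3749.32748 + 66776.81527 = 81983.51483

€81983.51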